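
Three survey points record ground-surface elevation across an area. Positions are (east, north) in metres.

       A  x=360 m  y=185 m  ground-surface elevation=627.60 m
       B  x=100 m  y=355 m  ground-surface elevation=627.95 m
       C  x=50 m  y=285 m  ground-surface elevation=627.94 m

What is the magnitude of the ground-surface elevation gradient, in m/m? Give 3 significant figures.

0.00114 m/m

Three-point gradient (reference A): Δ to B = (-260, 170, +0.35), Δ to C = (-310, 100, +0.34).
∂z/∂x = -0.0008539, ∂z/∂y = +0.0007528 (det = 26700).
|∇f| = √(-0.0008539² + 0.0007528²) = 0.001138 m/m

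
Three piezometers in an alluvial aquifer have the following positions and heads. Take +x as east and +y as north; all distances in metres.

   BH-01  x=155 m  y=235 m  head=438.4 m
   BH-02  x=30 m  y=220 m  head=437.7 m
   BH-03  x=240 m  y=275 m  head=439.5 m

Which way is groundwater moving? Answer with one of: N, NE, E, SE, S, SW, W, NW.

With h = a·x + b·y + c and BH-01 as origin, the differences give:
  (-125)·a + (-15)·b = -0.7
  85·a + 40·b = +1.1
Eliminate b (×40 and ×(-15), subtract): -3725·a = -11.50 → a = ∂h/∂x = +0.003087
Back-substitute: b = ∂h/∂y = +0.02094.
Flow = −∇h = (-0.003087 east, -0.02094 north), which points south.

S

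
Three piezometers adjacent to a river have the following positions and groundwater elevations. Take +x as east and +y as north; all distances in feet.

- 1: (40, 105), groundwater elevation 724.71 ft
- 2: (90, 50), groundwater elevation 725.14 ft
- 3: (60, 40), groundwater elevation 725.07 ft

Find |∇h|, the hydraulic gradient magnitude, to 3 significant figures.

0.00579

Three-point gradient (reference 1): Δ to 2 = (50, -55, +0.43), Δ to 3 = (20, -65, +0.36).
∂h/∂x = +0.003791, ∂h/∂y = -0.004372 (det = -2150).
|∇h| = √(0.003791² + -0.004372²) = 0.005787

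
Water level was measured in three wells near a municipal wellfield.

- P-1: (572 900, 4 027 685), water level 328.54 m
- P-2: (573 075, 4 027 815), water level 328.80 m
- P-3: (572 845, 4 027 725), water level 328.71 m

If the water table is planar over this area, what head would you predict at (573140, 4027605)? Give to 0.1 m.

328.1 m

Differences from P-1: to P-2 (Δx, Δy, Δh) = (175, 130, +0.26); to P-3 = (-55, 40, +0.17).
Determinant of the coordinate differences = 175·40 − (-55)·130 = 14150.
∂h/∂x = [(+0.26)·40 − (+0.17)·130] / 14150 = -0.0008269
∂h/∂y = [175·(+0.17) − (-55)·(+0.26)] / 14150 = +0.003113
h(573140, 4027605) = 328.54 + (-0.0008269)·(240) + (+0.003113)·(-80) = 328.54 -0.198 -0.249 = 328.093 m.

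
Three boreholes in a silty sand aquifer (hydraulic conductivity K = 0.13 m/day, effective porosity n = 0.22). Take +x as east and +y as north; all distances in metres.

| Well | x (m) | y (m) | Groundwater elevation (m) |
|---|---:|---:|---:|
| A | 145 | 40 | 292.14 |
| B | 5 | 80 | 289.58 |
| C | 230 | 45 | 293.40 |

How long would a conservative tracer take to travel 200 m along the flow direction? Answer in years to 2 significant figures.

Taking A as reference: B−A = (-140, 40, -2.56); C−A = (85, 5, +1.26).
Solve a·Δx + b·Δy = Δh: det = (-140)·5 − 85·40 = -4100.
∂h/∂x = [(-2.56)·5 − (+1.26)·40] / -4100 = +0.01541
∂h/∂y = [(-140)·(+1.26) − 85·(-2.56)] / -4100 = -0.01005
|∇h| = √(0.01541² + -0.01005²) = 0.0184
Seepage velocity v = K·i/n = 0.13 × 0.0184 / 0.22 = 0.01087 m/day.
t = 200 / 0.01087 = 1.84e+04 days = 50.4 years.

50 years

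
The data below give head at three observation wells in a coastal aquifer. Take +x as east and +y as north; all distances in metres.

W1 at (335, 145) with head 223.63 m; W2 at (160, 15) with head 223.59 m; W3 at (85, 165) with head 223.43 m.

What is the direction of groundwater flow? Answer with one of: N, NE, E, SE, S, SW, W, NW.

With h = a·x + b·y + c and W1 as origin, the differences give:
  (-175)·a + (-130)·b = -0.04
  (-250)·a + 20·b = -0.20
Eliminate b (×20 and ×(-130), subtract): -36000·a = -26.800 → a = ∂h/∂x = +0.0007444
Back-substitute: b = ∂h/∂y = -0.0006944.
Flow = −∇h = (-0.0007444 east, +0.0006944 north), which points northwest.

NW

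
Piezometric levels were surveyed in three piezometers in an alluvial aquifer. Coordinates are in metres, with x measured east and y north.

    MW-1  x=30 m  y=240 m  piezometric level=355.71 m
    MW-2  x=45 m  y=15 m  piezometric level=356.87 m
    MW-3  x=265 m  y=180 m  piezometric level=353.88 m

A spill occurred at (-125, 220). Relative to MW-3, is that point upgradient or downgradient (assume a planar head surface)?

upgradient

Three-point gradient (reference MW-1): Δ to MW-2 = (15, -225, +1.16), Δ to MW-3 = (235, -60, -1.83).
∂h/∂x = -0.009261, ∂h/∂y = -0.005773 (det = 51975).
Head at (-125, 220) = 355.71 + (-0.009261)·(-155) + (-0.005773)·(-20) = 357.26 m.
That is higher than the 353.88 m at MW-3, so the point is upgradient.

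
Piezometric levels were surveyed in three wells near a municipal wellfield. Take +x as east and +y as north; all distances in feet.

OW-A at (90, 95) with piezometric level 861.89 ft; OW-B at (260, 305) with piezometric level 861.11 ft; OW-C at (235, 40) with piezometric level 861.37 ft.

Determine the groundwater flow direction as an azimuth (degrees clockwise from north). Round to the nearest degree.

081°

Three-point gradient (reference OW-A): Δ to OW-B = (170, 210, -0.78), Δ to OW-C = (145, -55, -0.52).
∂h/∂x = -0.003822, ∂h/∂y = -0.0006206 (det = -39800).
Flow direction (−∇h) has components (+0.003822 E, +0.0006206 N).
Azimuth = atan2(E, N) = atan2(+0.003822, +0.0006206) = 80.8° ≈ 081°.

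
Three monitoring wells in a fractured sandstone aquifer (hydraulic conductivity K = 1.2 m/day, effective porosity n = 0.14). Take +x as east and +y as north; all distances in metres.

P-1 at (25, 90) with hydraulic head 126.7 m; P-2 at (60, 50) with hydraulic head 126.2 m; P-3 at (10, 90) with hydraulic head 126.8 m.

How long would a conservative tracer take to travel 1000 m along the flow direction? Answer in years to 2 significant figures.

34 years

With h = a·x + b·y + c and P-1 as origin, the differences give:
  35·a + (-40)·b = -0.5
  (-15)·a + 0·b = +0.1
Eliminate b (×0 and ×(-40), subtract): -600·a = 4.00 → a = ∂h/∂x = -0.006667
Back-substitute: b = ∂h/∂y = +0.006667.
|∇h| = √(-0.006667² + 0.006667²) = 0.009429
Seepage velocity v = K·i/n = 1.2 × 0.009429 / 0.14 = 0.08082 m/day.
t = 1000 / 0.08082 = 1.237e+04 days = 33.9 years.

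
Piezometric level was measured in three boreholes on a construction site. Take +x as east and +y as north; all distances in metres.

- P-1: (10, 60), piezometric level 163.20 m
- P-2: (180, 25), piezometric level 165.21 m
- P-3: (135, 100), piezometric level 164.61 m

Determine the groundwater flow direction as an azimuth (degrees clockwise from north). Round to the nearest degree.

With h = a·x + b·y + c and P-1 as origin, the differences give:
  170·a + (-35)·b = +2.01
  125·a + 40·b = +1.41
Eliminate b (×40 and ×(-35), subtract): 11175·a = 129.750 → a = ∂h/∂x = +0.01161
Back-substitute: b = ∂h/∂y = -0.001034.
Flow direction (−∇h) has components (-0.01161 E, +0.001034 N).
Azimuth = atan2(E, N) = atan2(-0.01161, +0.001034) = 275.1° ≈ 275°.

275°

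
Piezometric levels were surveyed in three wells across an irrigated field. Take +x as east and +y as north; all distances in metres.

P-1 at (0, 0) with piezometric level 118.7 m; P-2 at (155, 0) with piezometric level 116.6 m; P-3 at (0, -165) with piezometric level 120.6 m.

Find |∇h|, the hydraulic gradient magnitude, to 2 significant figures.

0.018

∂h/∂x = (116.6 − 118.7) / (155 − 0) = -0.01355
∂h/∂y = (120.6 − 118.7) / (-165 − 0) = -0.01152
|∇h| = √(-0.01355² + -0.01152²) = 0.01779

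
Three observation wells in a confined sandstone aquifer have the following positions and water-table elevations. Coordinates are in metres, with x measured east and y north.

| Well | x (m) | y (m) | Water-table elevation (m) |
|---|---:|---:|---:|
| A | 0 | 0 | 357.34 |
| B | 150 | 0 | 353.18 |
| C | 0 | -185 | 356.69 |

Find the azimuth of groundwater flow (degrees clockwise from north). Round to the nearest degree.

∂h/∂x = (353.18 − 357.34) / (150 − 0) = -0.02773
∂h/∂y = (356.69 − 357.34) / (-185 − 0) = +0.003514
Flow direction (−∇h) has components (+0.02773 E, -0.003514 N).
Azimuth = atan2(E, N) = atan2(+0.02773, -0.003514) = 97.2° ≈ 097°.

097°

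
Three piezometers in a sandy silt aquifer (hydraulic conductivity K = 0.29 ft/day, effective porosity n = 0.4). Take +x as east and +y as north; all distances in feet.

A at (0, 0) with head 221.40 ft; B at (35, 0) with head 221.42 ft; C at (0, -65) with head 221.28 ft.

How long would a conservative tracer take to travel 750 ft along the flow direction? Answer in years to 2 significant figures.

∂h/∂x = (221.42 − 221.40) / (35 − 0) = +0.0005714
∂h/∂y = (221.28 − 221.40) / (-65 − 0) = +0.001846
|∇h| = √(0.0005714² + 0.001846²) = 0.001932
Seepage velocity v = K·i/n = 0.29 × 0.001932 / 0.4 = 0.001401 ft/day.
t = 750 / 0.001401 = 5.353e+05 days = 1.47e+03 years.

1500 years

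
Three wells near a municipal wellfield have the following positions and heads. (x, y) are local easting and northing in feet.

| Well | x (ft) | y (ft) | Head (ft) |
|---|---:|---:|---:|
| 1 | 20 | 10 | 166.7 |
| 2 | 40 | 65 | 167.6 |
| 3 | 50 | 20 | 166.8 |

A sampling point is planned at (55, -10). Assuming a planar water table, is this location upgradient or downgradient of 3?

Differences from 1: to 2 (Δx, Δy, Δh) = (20, 55, +0.9); to 3 = (30, 10, +0.1).
Solve a·Δx + b·Δy = Δh: det = 20·10 − 30·55 = -1450.
∂h/∂x = [(+0.9)·10 − (+0.1)·55] / -1450 = -0.002414
∂h/∂y = [20·(+0.1) − 30·(+0.9)] / -1450 = +0.01724
Head at (55, -10) = 166.7 + (-0.002414)·(35) + (+0.01724)·(-20) = 166.27 ft.
That is lower than the 166.8 ft at 3, so the point is downgradient.

downgradient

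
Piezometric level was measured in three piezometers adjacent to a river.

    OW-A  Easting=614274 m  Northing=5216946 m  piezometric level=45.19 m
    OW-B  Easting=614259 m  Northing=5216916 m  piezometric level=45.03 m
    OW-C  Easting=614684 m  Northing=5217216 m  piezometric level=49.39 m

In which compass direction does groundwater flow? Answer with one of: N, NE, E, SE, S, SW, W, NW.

W

Taking OW-A as reference: OW-B−OW-A = (-15, -30, -0.16); OW-C−OW-A = (410, 270, +4.20).
Determinant of the coordinate differences = (-15)·270 − 410·(-30) = 8250.
∂h/∂x = [(-0.16)·270 − (+4.20)·(-30)] / 8250 = +0.01004
∂h/∂y = [(-15)·(+4.20) − 410·(-0.16)] / 8250 = +0.0003152
Flow = −∇h = (-0.01004 east, -0.0003152 north), which points west.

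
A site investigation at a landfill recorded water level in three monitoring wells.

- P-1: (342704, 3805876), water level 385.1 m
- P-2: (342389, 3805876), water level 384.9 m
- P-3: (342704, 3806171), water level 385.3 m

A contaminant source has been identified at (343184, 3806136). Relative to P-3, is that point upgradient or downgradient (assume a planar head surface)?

∂h/∂x = (384.9 − 385.1) / (342389 − 342704) = +0.0006349
∂h/∂y = (385.3 − 385.1) / (3806171 − 3805876) = +0.0006780
Head at (343184, 3806136) = 385.1 + (+0.0006349)·(480) + (+0.0006780)·(260) = 385.58 m.
That is higher than the 385.3 m at P-3, so the point is upgradient.

upgradient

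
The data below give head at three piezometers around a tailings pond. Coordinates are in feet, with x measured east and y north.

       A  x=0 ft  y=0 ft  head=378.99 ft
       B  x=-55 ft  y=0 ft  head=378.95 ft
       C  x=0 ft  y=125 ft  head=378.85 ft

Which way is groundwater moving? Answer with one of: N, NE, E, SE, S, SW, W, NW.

NW

∂h/∂x = (378.95 − 378.99) / (-55 − 0) = +0.0007273
∂h/∂y = (378.85 − 378.99) / (125 − 0) = -0.001120
Flow = −∇h = (-0.0007273 east, +0.001120 north), which points northwest.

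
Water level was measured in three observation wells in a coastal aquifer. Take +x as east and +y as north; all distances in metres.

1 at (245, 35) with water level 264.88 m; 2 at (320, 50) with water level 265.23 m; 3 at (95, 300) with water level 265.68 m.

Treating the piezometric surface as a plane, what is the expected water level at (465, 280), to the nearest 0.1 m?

266.9 m

With h = a·x + b·y + c and 1 as origin, the differences give:
  75·a + 15·b = +0.35
  (-150)·a + 265·b = +0.80
Eliminate b (×265 and ×15, subtract): 22125·a = 80.750 → a = ∂h/∂x = +0.003650
Back-substitute: b = ∂h/∂y = +0.005085.
h(465, 280) = 264.88 + (+0.003650)·(220) + (+0.005085)·(245) = 264.88 +0.803 +1.246 = 266.929 m.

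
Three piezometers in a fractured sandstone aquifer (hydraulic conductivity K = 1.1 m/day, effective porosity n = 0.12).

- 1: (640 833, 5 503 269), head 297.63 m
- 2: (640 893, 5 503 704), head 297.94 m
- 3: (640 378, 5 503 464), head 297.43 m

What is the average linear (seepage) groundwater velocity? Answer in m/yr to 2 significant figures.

Differences from 1: to 2 (Δx, Δy, Δh) = (60, 435, +0.31); to 3 = (-455, 195, -0.20).
Solve a·Δx + b·Δy = Δh: det = 60·195 − (-455)·435 = 209625.
∂h/∂x = [(+0.31)·195 − (-0.20)·435] / 209625 = +0.0007034
∂h/∂y = [60·(-0.20) − (-455)·(+0.31)] / 209625 = +0.0006156
|∇h| = √(0.0007034² + 0.0006156²) = 0.0009347
Seepage velocity v = K·i/n = 1.1 × 0.0009347 / 0.12 = 0.008568 m/day = 3.129 m/yr.

3.1 m/yr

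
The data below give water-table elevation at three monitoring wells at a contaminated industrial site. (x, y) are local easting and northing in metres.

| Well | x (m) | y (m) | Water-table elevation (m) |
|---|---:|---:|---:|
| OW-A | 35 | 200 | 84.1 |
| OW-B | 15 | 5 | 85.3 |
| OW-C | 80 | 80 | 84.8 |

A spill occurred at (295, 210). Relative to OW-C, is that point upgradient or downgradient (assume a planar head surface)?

Differences from OW-A: to OW-B (Δx, Δy, Δh) = (-20, -195, +1.2); to OW-C = (45, -120, +0.7).
Determinant of the coordinate differences = (-20)·(-120) − 45·(-195) = 11175.
∂h/∂x = [(+1.2)·(-120) − (+0.7)·(-195)] / 11175 = -0.0006711
∂h/∂y = [(-20)·(+0.7) − 45·(+1.2)] / 11175 = -0.006085
Head at (295, 210) = 84.1 + (-0.0006711)·(260) + (-0.006085)·(10) = 83.86 m.
That is lower than the 84.8 m at OW-C, so the point is downgradient.

downgradient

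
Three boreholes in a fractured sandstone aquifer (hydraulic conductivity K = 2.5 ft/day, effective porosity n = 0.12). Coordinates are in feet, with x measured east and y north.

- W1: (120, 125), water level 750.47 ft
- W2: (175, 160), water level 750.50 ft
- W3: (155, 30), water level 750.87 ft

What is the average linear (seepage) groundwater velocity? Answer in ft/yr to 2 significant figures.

With h = a·x + b·y + c and W1 as origin, the differences give:
  55·a + 35·b = +0.03
  35·a + (-95)·b = +0.40
Eliminate b (×(-95) and ×35, subtract): -6450·a = -16.850 → a = ∂h/∂x = +0.002612
Back-substitute: b = ∂h/∂y = -0.003248.
|∇h| = √(0.002612² + -0.003248²) = 0.004168
Seepage velocity v = K·i/n = 2.5 × 0.004168 / 0.12 = 0.08683 ft/day = 31.71 ft/yr.

32 ft/yr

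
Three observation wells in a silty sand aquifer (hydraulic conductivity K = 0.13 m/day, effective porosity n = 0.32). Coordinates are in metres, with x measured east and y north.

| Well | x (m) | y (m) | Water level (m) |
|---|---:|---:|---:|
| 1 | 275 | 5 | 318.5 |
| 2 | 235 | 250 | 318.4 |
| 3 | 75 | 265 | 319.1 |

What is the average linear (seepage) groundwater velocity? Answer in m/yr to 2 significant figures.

0.69 m/yr

Taking 1 as reference: 2−1 = (-40, 245, -0.1); 3−1 = (-200, 260, +0.6).
Solve a·Δx + b·Δy = Δh: det = (-40)·260 − (-200)·245 = 38600.
∂h/∂x = [(-0.1)·260 − (+0.6)·245] / 38600 = -0.004482
∂h/∂y = [(-40)·(+0.6) − (-200)·(-0.1)] / 38600 = -0.001140
|∇h| = √(-0.004482² + -0.001140²) = 0.004625
Seepage velocity v = K·i/n = 0.13 × 0.004625 / 0.32 = 0.001879 m/day = 0.6863 m/yr.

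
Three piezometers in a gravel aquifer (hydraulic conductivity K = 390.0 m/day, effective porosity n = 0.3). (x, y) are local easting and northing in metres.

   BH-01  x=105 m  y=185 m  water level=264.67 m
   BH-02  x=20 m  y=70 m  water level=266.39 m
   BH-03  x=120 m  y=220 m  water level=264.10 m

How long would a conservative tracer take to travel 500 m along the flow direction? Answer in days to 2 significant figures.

Taking BH-01 as reference: BH-02−BH-01 = (-85, -115, +1.72); BH-03−BH-01 = (15, 35, -0.57).
Determinant of the coordinate differences = (-85)·35 − 15·(-115) = -1250.
∂h/∂x = [(+1.72)·35 − (-0.57)·(-115)] / -1250 = +0.004280
∂h/∂y = [(-85)·(-0.57) − 15·(+1.72)] / -1250 = -0.01812
|∇h| = √(0.004280² + -0.01812²) = 0.01862
Seepage velocity v = K·i/n = 390.0 × 0.01862 / 0.3 = 24.21 m/day.
t = 500 / 24.21 = 20.65 days.

21 days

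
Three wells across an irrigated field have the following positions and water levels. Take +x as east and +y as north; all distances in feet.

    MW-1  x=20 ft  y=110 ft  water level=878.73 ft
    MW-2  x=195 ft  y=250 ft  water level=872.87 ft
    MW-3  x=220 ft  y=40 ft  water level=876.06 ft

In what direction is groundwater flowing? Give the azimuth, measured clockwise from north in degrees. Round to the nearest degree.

048°

With h = a·x + b·y + c and MW-1 as origin, the differences give:
  175·a + 140·b = -5.86
  200·a + (-70)·b = -2.67
Eliminate b (×(-70) and ×140, subtract): -40250·a = 784.000 → a = ∂h/∂x = -0.01948
Back-substitute: b = ∂h/∂y = -0.01751.
Flow direction (−∇h) has components (+0.01948 E, +0.01751 N).
Azimuth = atan2(E, N) = atan2(+0.01948, +0.01751) = 48.0° ≈ 048°.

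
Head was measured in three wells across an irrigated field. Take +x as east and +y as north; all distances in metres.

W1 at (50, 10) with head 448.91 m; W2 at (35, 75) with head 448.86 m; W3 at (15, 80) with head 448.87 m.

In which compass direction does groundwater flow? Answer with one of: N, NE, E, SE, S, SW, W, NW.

NE

With h = a·x + b·y + c and W1 as origin, the differences give:
  (-15)·a + 65·b = -0.05
  (-35)·a + 70·b = -0.04
Eliminate b (×70 and ×65, subtract): 1225·a = -0.900 → a = ∂h/∂x = -0.0007347
Back-substitute: b = ∂h/∂y = -0.0009388.
Flow = −∇h = (+0.0007347 east, +0.0009388 north), which points northeast.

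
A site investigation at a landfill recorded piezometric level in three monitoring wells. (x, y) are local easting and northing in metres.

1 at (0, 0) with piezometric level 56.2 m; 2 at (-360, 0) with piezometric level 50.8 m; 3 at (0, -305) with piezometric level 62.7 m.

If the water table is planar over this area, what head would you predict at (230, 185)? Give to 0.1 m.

∂h/∂x = (50.8 − 56.2) / (-360 − 0) = +0.01500
∂h/∂y = (62.7 − 56.2) / (-305 − 0) = -0.02131
h(230, 185) = 56.2 + (+0.01500)·(230) + (-0.02131)·(185) = 56.2 +3.450 -3.943 = 55.707 m.

55.7 m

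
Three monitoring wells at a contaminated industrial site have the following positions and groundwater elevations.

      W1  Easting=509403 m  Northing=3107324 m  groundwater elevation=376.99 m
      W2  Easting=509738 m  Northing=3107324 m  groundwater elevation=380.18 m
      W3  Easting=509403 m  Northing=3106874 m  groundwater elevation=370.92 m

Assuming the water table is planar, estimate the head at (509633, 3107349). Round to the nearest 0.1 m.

379.5 m

∂h/∂x = (380.18 − 376.99) / (509738 − 509403) = +0.009522
∂h/∂y = (370.92 − 376.99) / (3106874 − 3107324) = +0.01349
h(509633, 3107349) = 376.99 + (+0.009522)·(230) + (+0.01349)·(25) = 376.99 +2.190 +0.337 = 379.517 m.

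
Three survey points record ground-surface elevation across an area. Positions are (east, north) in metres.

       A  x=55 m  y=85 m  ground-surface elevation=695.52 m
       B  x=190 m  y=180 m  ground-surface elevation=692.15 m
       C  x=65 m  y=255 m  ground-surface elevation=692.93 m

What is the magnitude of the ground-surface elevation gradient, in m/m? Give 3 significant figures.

Differences from A: to B (Δx, Δy, Δh) = (135, 95, -3.37); to C = (10, 170, -2.59).
Solve a·Δx + b·Δy = Δz: det = 135·170 − 10·95 = 22000.
∂z/∂x = [(-3.37)·170 − (-2.59)·95] / 22000 = -0.01486
∂z/∂y = [135·(-2.59) − 10·(-3.37)] / 22000 = -0.01436
|∇f| = √(-0.01486² + -0.01436²) = 0.02066 m/m

0.0207 m/m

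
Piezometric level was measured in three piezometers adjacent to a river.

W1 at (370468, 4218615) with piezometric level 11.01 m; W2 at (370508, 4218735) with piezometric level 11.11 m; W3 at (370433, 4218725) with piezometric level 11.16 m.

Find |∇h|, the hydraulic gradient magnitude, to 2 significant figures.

With h = a·x + b·y + c and W1 as origin, the differences give:
  40·a + 120·b = +0.10
  (-35)·a + 110·b = +0.15
Eliminate b (×110 and ×120, subtract): 8600·a = -7.000 → a = ∂h/∂x = -0.0008140
Back-substitute: b = ∂h/∂y = +0.001105.
|∇h| = √(-0.0008140² + 0.001105²) = 0.001372

0.0014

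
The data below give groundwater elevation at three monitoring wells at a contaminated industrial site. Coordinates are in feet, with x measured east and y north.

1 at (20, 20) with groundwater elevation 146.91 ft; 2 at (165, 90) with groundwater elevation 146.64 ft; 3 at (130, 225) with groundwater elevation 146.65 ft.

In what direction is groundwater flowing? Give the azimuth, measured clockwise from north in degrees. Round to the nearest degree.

078°

Taking 1 as reference: 2−1 = (145, 70, -0.27); 3−1 = (110, 205, -0.26).
Determinant of the coordinate differences = 145·205 − 110·70 = 22025.
∂h/∂x = [(-0.27)·205 − (-0.26)·70] / 22025 = -0.001687
∂h/∂y = [145·(-0.26) − 110·(-0.27)] / 22025 = -0.0003632
Flow direction (−∇h) has components (+0.001687 E, +0.0003632 N).
Azimuth = atan2(E, N) = atan2(+0.001687, +0.0003632) = 77.8° ≈ 078°.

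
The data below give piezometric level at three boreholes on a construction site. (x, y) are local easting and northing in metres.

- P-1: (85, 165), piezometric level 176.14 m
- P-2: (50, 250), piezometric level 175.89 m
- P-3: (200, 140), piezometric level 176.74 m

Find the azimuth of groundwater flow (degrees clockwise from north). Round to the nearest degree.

Taking P-1 as reference: P-2−P-1 = (-35, 85, -0.25); P-3−P-1 = (115, -25, +0.60).
Determinant of the coordinate differences = (-35)·(-25) − 115·85 = -8900.
∂h/∂x = [(-0.25)·(-25) − (+0.60)·85] / -8900 = +0.005028
∂h/∂y = [(-35)·(+0.60) − 115·(-0.25)] / -8900 = -0.0008708
Flow direction (−∇h) has components (-0.005028 E, +0.0008708 N).
Azimuth = atan2(E, N) = atan2(-0.005028, +0.0008708) = 279.8° ≈ 280°.

280°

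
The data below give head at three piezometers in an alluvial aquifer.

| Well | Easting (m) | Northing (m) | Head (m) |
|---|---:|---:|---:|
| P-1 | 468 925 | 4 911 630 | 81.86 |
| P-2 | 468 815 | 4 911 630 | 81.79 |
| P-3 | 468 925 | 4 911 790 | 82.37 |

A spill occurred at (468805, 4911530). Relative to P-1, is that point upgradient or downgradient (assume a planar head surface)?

downgradient

∂h/∂x = (81.79 − 81.86) / (468815 − 468925) = +0.0006364
∂h/∂y = (82.37 − 81.86) / (4911790 − 4911630) = +0.003188
Head at (468805, 4911530) = 81.86 + (+0.0006364)·(-120) + (+0.003188)·(-100) = 81.46 m.
That is lower than the 81.86 m at P-1, so the point is downgradient.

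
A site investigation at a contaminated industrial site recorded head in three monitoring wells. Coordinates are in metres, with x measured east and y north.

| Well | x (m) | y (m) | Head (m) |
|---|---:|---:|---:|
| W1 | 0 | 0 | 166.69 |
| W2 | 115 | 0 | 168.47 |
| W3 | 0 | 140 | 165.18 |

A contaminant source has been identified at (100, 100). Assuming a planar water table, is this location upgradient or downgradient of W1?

∂h/∂x = (168.47 − 166.69) / (115 − 0) = +0.01548
∂h/∂y = (165.18 − 166.69) / (140 − 0) = -0.01079
Head at (100, 100) = 166.69 + (+0.01548)·(100) + (-0.01079)·(100) = 167.16 m.
That is higher than the 166.69 m at W1, so the point is upgradient.

upgradient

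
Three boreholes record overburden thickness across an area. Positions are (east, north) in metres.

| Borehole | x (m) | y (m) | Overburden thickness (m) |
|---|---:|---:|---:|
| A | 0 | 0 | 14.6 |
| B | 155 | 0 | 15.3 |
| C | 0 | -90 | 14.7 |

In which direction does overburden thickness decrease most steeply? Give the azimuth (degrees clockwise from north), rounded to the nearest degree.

∂d/∂x = (15.3 − 14.6) / (155 − 0) = +0.004516
∂d/∂y = (14.7 − 14.6) / (-90 − 0) = -0.001111
Steepest decrease is along −∇f: components (-0.004516 E, +0.001111 N).
Azimuth = atan2(-0.004516, +0.001111) = 283.8° ≈ 284°.

284°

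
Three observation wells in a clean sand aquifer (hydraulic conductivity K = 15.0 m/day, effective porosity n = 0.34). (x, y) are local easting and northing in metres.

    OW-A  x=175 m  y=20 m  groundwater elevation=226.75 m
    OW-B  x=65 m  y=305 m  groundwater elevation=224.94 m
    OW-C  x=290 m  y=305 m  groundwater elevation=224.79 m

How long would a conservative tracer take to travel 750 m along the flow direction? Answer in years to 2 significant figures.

7.0 years

Differences from OW-A: to OW-B (Δx, Δy, Δh) = (-110, 285, -1.81); to OW-C = (115, 285, -1.96).
Determinant of the coordinate differences = (-110)·285 − 115·285 = -64125.
∂h/∂x = [(-1.81)·285 − (-1.96)·285] / -64125 = -0.0006667
∂h/∂y = [(-110)·(-1.96) − 115·(-1.81)] / -64125 = -0.006608
|∇h| = √(-0.0006667² + -0.006608²) = 0.006642
Seepage velocity v = K·i/n = 15.0 × 0.006642 / 0.34 = 0.293 m/day.
t = 750 / 0.293 = 2560 days = 7.01 years.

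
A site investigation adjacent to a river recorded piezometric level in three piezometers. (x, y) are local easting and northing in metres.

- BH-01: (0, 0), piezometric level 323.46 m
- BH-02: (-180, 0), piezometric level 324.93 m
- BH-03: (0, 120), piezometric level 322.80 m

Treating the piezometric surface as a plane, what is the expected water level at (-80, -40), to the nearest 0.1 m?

324.3 m

∂h/∂x = (324.93 − 323.46) / (-180 − 0) = -0.008167
∂h/∂y = (322.80 − 323.46) / (120 − 0) = -0.005500
h(-80, -40) = 323.46 + (-0.008167)·(-80) + (-0.005500)·(-40) = 323.46 +0.653 +0.220 = 324.333 m.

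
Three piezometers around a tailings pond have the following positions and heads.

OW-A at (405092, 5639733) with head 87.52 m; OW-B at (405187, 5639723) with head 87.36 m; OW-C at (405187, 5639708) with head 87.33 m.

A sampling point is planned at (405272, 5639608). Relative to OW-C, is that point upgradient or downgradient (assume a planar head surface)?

downgradient

Taking OW-A as reference: OW-B−OW-A = (95, -10, -0.16); OW-C−OW-A = (95, -25, -0.19).
Solve a·Δx + b·Δy = Δh: det = 95·(-25) − 95·(-10) = -1425.
∂h/∂x = [(-0.16)·(-25) − (-0.19)·(-10)] / -1425 = -0.001474
∂h/∂y = [95·(-0.19) − 95·(-0.16)] / -1425 = +0.002000
Head at (405272, 5639608) = 87.52 + (-0.001474)·(180) + (+0.002000)·(-125) = 87.00 m.
That is lower than the 87.33 m at OW-C, so the point is downgradient.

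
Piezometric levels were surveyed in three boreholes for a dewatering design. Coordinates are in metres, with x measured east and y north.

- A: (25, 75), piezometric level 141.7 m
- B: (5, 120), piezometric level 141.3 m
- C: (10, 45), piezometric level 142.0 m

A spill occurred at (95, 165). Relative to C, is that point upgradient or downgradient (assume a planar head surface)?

Taking A as reference: B−A = (-20, 45, -0.4); C−A = (-15, -30, +0.3).
Solve a·Δx + b·Δy = Δh: det = (-20)·(-30) − (-15)·45 = 1275.
∂h/∂x = [(-0.4)·(-30) − (+0.3)·45] / 1275 = -0.001176
∂h/∂y = [(-20)·(+0.3) − (-15)·(-0.4)] / 1275 = -0.009412
Head at (95, 165) = 141.7 + (-0.001176)·(70) + (-0.009412)·(90) = 140.77 m.
That is lower than the 142.0 m at C, so the point is downgradient.

downgradient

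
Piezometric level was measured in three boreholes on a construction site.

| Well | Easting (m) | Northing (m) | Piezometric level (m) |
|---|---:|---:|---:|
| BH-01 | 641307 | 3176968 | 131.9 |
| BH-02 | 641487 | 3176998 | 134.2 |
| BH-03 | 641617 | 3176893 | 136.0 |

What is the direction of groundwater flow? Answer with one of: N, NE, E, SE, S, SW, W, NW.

W

With h = a·x + b·y + c and BH-01 as origin, the differences give:
  180·a + 30·b = +2.3
  310·a + (-75)·b = +4.1
Eliminate b (×(-75) and ×30, subtract): -22800·a = -295.50 → a = ∂h/∂x = +0.01296
Back-substitute: b = ∂h/∂y = -0.001096.
Flow = −∇h = (-0.01296 east, +0.001096 north), which points west.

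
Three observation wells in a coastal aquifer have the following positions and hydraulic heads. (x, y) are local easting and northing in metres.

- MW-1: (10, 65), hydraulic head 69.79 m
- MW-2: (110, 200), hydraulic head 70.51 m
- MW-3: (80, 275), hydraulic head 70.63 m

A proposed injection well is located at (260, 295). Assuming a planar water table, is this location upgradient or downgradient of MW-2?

With h = a·x + b·y + c and MW-1 as origin, the differences give:
  100·a + 135·b = +0.72
  70·a + 210·b = +0.84
Eliminate b (×210 and ×135, subtract): 11550·a = 37.800 → a = ∂h/∂x = +0.003273
Back-substitute: b = ∂h/∂y = +0.002909.
Head at (260, 295) = 69.79 + (+0.003273)·(250) + (+0.002909)·(230) = 71.28 m.
That is higher than the 70.51 m at MW-2, so the point is upgradient.

upgradient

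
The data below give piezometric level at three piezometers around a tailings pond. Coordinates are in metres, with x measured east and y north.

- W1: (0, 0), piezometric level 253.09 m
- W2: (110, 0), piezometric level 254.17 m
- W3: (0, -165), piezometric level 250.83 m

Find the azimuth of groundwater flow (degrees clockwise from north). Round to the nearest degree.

∂h/∂x = (254.17 − 253.09) / (110 − 0) = +0.009818
∂h/∂y = (250.83 − 253.09) / (-165 − 0) = +0.01370
Flow direction (−∇h) has components (-0.009818 E, -0.01370 N).
Azimuth = atan2(E, N) = atan2(-0.009818, -0.01370) = 215.6° ≈ 216°.

216°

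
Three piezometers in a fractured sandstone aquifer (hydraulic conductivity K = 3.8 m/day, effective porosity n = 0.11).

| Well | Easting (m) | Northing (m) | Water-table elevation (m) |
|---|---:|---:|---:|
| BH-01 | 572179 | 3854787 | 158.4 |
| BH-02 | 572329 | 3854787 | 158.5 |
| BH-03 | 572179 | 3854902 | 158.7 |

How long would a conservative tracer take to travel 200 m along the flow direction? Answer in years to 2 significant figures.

5.9 years

∂h/∂x = (158.5 − 158.4) / (572329 − 572179) = +0.0006667
∂h/∂y = (158.7 − 158.4) / (3854902 − 3854787) = +0.002609
|∇h| = √(0.0006667² + 0.002609²) = 0.002693
Seepage velocity v = K·i/n = 3.8 × 0.002693 / 0.11 = 0.09303 m/day.
t = 200 / 0.09303 = 2150 days = 5.89 years.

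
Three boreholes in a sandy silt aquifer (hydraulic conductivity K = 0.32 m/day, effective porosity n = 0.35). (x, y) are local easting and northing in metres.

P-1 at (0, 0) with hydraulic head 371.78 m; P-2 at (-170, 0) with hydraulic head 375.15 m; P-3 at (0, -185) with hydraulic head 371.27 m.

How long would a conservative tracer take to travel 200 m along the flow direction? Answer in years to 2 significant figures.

∂h/∂x = (375.15 − 371.78) / (-170 − 0) = -0.01982
∂h/∂y = (371.27 − 371.78) / (-185 − 0) = +0.002757
|∇h| = √(-0.01982² + 0.002757²) = 0.02001
Seepage velocity v = K·i/n = 0.32 × 0.02001 / 0.35 = 0.01829 m/day.
t = 200 / 0.01829 = 1.093e+04 days = 29.9 years.

30 years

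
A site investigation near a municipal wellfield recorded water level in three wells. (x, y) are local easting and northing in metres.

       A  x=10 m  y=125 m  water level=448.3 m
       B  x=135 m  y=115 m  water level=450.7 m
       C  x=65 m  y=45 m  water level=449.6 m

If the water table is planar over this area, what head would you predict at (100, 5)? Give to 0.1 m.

Three-point gradient (reference A): Δ to B = (125, -10, +2.4), Δ to C = (55, -80, +1.3).
∂h/∂x = +0.01894, ∂h/∂y = -0.003228 (det = -9450).
h(100, 5) = 448.3 + (+0.01894)·(90) + (-0.003228)·(-120) = 448.3 +1.705 +0.387 = 450.392 m.

450.4 m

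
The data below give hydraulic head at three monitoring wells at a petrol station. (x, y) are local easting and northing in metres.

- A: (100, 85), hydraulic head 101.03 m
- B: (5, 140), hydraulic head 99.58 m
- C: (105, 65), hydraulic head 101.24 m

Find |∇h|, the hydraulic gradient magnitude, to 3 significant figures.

With h = a·x + b·y + c and A as origin, the differences give:
  (-95)·a + 55·b = -1.45
  5·a + (-20)·b = +0.21
Eliminate b (×(-20) and ×55, subtract): 1625·a = 17.450 → a = ∂h/∂x = +0.01074
Back-substitute: b = ∂h/∂y = -0.007815.
|∇h| = √(0.01074² + -0.007815²) = 0.01328

0.0133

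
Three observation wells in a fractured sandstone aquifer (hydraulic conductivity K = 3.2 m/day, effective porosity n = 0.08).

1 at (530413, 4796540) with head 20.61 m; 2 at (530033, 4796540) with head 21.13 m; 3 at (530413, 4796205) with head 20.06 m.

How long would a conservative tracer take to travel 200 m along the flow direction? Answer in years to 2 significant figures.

6.4 years

∂h/∂x = (21.13 − 20.61) / (530033 − 530413) = -0.001368
∂h/∂y = (20.06 − 20.61) / (4796205 − 4796540) = +0.001642
|∇h| = √(-0.001368² + 0.001642²) = 0.002137
Seepage velocity v = K·i/n = 3.2 × 0.002137 / 0.08 = 0.08548 m/day.
t = 200 / 0.08548 = 2340 days = 6.41 years.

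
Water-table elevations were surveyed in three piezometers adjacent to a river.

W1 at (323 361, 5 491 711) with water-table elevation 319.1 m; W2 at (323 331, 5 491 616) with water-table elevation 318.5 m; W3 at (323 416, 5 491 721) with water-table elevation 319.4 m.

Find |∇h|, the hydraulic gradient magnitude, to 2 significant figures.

0.0067

Differences from W1: to W2 (Δx, Δy, Δh) = (-30, -95, -0.6); to W3 = (55, 10, +0.3).
Solve a·Δx + b·Δy = Δh: det = (-30)·10 − 55·(-95) = 4925.
∂h/∂x = [(-0.6)·10 − (+0.3)·(-95)] / 4925 = +0.004569
∂h/∂y = [(-30)·(+0.3) − 55·(-0.6)] / 4925 = +0.004873
|∇h| = √(0.004569² + 0.004873²) = 0.00668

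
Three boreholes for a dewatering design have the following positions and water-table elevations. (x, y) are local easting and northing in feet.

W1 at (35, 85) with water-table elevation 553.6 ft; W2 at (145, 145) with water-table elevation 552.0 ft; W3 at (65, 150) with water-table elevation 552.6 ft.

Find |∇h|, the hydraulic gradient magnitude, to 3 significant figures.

Differences from W1: to W2 (Δx, Δy, Δh) = (110, 60, -1.6); to W3 = (30, 65, -1.0).
Determinant of the coordinate differences = 110·65 − 30·60 = 5350.
∂h/∂x = [(-1.6)·65 − (-1.0)·60] / 5350 = -0.008224
∂h/∂y = [110·(-1.0) − 30·(-1.6)] / 5350 = -0.01159
|∇h| = √(-0.008224² + -0.01159²) = 0.01421

0.0142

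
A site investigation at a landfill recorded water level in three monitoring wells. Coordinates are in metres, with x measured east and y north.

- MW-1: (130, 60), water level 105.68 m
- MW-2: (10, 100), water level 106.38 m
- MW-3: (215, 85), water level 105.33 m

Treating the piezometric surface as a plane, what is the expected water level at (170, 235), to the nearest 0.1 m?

106.0 m

Differences from MW-1: to MW-2 (Δx, Δy, Δh) = (-120, 40, +0.70); to MW-3 = (85, 25, -0.35).
Determinant of the coordinate differences = (-120)·25 − 85·40 = -6400.
∂h/∂x = [(+0.70)·25 − (-0.35)·40] / -6400 = -0.004922
∂h/∂y = [(-120)·(-0.35) − 85·(+0.70)] / -6400 = +0.002734
h(170, 235) = 105.68 + (-0.004922)·(40) + (+0.002734)·(175) = 105.68 -0.197 +0.479 = 105.962 m.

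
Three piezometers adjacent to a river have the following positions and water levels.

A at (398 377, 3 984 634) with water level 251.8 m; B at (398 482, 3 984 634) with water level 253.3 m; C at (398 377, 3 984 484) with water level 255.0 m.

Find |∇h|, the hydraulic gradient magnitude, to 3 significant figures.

0.0257

∂h/∂x = (253.3 − 251.8) / (398482 − 398377) = +0.01429
∂h/∂y = (255.0 − 251.8) / (3984484 − 3984634) = -0.02133
|∇h| = √(0.01429² + -0.02133²) = 0.02567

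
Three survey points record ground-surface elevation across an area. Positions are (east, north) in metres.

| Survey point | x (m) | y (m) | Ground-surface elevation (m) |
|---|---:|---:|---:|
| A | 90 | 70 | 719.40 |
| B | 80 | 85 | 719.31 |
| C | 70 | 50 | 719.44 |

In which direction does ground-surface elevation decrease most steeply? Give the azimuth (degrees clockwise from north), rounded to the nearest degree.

With z = a·x + b·y + c and A as origin, the differences give:
  (-10)·a + 15·b = -0.09
  (-20)·a + (-20)·b = +0.04
Eliminate b (×(-20) and ×15, subtract): 500·a = 1.200 → a = ∂z/∂x = +0.002400
Back-substitute: b = ∂z/∂y = -0.004400.
Steepest decrease is along −∇f: components (-0.002400 E, +0.004400 N).
Azimuth = atan2(-0.002400, +0.004400) = 331.4° ≈ 331°.

331°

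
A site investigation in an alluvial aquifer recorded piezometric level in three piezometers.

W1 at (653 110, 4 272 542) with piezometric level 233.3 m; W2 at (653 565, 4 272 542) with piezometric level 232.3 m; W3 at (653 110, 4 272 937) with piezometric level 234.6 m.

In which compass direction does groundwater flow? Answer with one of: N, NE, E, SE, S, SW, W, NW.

∂h/∂x = (232.3 − 233.3) / (653565 − 653110) = -0.002198
∂h/∂y = (234.6 − 233.3) / (4272937 − 4272542) = +0.003291
Flow = −∇h = (+0.002198 east, -0.003291 north), which points southeast.

SE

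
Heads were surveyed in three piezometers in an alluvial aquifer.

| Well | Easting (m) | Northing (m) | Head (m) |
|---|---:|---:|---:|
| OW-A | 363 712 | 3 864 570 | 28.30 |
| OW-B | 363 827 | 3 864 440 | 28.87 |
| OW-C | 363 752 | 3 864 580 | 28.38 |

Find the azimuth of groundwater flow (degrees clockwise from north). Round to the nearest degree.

Differences from OW-A: to OW-B (Δx, Δy, Δh) = (115, -130, +0.57); to OW-C = (40, 10, +0.08).
Solve a·Δx + b·Δy = Δh: det = 115·10 − 40·(-130) = 6350.
∂h/∂x = [(+0.57)·10 − (+0.08)·(-130)] / 6350 = +0.002535
∂h/∂y = [115·(+0.08) − 40·(+0.57)] / 6350 = -0.002142
Flow direction (−∇h) has components (-0.002535 E, +0.002142 N).
Azimuth = atan2(E, N) = atan2(-0.002535, +0.002142) = 310.2° ≈ 310°.

310°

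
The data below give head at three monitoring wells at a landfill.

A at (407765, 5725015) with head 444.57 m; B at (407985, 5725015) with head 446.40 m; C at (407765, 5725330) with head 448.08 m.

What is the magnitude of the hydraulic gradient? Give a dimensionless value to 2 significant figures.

∂h/∂x = (446.40 − 444.57) / (407985 − 407765) = +0.008318
∂h/∂y = (448.08 − 444.57) / (5725330 − 5725015) = +0.01114
|∇h| = √(0.008318² + 0.01114²) = 0.0139

0.014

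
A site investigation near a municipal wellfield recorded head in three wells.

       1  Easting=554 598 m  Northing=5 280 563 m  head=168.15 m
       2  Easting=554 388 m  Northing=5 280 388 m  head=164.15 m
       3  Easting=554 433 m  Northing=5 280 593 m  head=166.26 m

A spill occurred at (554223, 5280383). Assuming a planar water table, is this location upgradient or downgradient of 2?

Differences from 1: to 2 (Δx, Δy, Δh) = (-210, -175, -4.00); to 3 = (-165, 30, -1.89).
Solve a·Δx + b·Δy = Δh: det = (-210)·30 − (-165)·(-175) = -35175.
∂h/∂x = [(-4.00)·30 − (-1.89)·(-175)] / -35175 = +0.01281
∂h/∂y = [(-210)·(-1.89) − (-165)·(-4.00)] / -35175 = +0.007480
Head at (554223, 5280383) = 168.15 + (+0.01281)·(-375) + (+0.007480)·(-180) = 162.00 m.
That is lower than the 164.15 m at 2, so the point is downgradient.

downgradient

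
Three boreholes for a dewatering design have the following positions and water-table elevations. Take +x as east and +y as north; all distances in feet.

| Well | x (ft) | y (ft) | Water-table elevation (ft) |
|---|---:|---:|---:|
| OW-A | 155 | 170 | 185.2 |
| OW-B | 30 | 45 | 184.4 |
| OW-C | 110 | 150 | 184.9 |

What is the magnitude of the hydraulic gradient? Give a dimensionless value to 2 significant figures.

0.0069

Differences from OW-A: to OW-B (Δx, Δy, Δh) = (-125, -125, -0.8); to OW-C = (-45, -20, -0.3).
Solve a·Δx + b·Δy = Δh: det = (-125)·(-20) − (-45)·(-125) = -3125.
∂h/∂x = [(-0.8)·(-20) − (-0.3)·(-125)] / -3125 = +0.006880
∂h/∂y = [(-125)·(-0.3) − (-45)·(-0.8)] / -3125 = -0.0004800
|∇h| = √(0.006880² + -0.0004800²) = 0.006897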